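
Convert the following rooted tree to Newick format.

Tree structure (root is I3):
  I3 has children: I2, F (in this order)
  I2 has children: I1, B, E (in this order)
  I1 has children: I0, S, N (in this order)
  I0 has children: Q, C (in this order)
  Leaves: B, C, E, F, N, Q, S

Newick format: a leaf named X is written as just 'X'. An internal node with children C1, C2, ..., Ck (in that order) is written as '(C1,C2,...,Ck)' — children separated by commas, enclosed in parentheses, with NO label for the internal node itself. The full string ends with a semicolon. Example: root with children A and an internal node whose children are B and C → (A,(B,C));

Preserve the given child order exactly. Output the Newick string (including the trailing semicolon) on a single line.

internal I3 with children ['I2', 'F']
  internal I2 with children ['I1', 'B', 'E']
    internal I1 with children ['I0', 'S', 'N']
      internal I0 with children ['Q', 'C']
        leaf 'Q' → 'Q'
        leaf 'C' → 'C'
      → '(Q,C)'
      leaf 'S' → 'S'
      leaf 'N' → 'N'
    → '((Q,C),S,N)'
    leaf 'B' → 'B'
    leaf 'E' → 'E'
  → '(((Q,C),S,N),B,E)'
  leaf 'F' → 'F'
→ '((((Q,C),S,N),B,E),F)'
Final: ((((Q,C),S,N),B,E),F);

Answer: ((((Q,C),S,N),B,E),F);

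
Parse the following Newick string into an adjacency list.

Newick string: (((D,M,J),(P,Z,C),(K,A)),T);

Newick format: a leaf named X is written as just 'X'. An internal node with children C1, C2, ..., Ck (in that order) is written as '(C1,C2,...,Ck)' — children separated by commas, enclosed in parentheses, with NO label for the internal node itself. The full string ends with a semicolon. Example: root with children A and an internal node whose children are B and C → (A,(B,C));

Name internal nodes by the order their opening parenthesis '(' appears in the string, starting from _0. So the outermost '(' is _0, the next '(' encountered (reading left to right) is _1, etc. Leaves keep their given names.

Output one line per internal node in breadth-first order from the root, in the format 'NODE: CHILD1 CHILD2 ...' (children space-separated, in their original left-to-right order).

Input: (((D,M,J),(P,Z,C),(K,A)),T);
Scanning left-to-right, naming '(' by encounter order:
  pos 0: '(' -> open internal node _0 (depth 1)
  pos 1: '(' -> open internal node _1 (depth 2)
  pos 2: '(' -> open internal node _2 (depth 3)
  pos 8: ')' -> close internal node _2 (now at depth 2)
  pos 10: '(' -> open internal node _3 (depth 3)
  pos 16: ')' -> close internal node _3 (now at depth 2)
  pos 18: '(' -> open internal node _4 (depth 3)
  pos 22: ')' -> close internal node _4 (now at depth 2)
  pos 23: ')' -> close internal node _1 (now at depth 1)
  pos 26: ')' -> close internal node _0 (now at depth 0)
Total internal nodes: 5
BFS adjacency from root:
  _0: _1 T
  _1: _2 _3 _4
  _2: D M J
  _3: P Z C
  _4: K A

Answer: _0: _1 T
_1: _2 _3 _4
_2: D M J
_3: P Z C
_4: K A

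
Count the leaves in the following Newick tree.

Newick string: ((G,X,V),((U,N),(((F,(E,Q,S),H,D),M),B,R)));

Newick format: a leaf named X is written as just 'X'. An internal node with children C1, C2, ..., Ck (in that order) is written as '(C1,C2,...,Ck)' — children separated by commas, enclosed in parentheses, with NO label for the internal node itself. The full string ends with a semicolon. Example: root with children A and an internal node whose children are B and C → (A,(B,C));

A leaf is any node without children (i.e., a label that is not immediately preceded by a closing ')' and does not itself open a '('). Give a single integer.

Newick: ((G,X,V),((U,N),(((F,(E,Q,S),H,D),M),B,R)));
Scan left-to-right; a leaf is any maximal label run not followed by '(':
  pos 2: leaf 'G' → count = 1
  pos 4: leaf 'X' → count = 2
  pos 6: leaf 'V' → count = 3
  pos 11: leaf 'U' → count = 4
  pos 13: leaf 'N' → count = 5
  pos 19: leaf 'F' → count = 6
  pos 22: leaf 'E' → count = 7
  pos 24: leaf 'Q' → count = 8
  pos 26: leaf 'S' → count = 9
  pos 29: leaf 'H' → count = 10
  pos 31: leaf 'D' → count = 11
  pos 34: leaf 'M' → count = 12
  pos 37: leaf 'B' → count = 13
  pos 39: leaf 'R' → count = 14
Total leaves: 14

Answer: 14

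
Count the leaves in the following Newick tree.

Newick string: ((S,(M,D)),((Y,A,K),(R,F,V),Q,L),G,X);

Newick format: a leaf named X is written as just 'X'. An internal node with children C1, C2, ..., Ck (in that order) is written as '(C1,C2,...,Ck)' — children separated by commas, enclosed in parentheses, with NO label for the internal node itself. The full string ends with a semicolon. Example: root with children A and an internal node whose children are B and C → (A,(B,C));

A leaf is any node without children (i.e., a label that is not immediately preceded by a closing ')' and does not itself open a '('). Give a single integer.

Newick: ((S,(M,D)),((Y,A,K),(R,F,V),Q,L),G,X);
Scan left-to-right; a leaf is any maximal label run not followed by '(':
  pos 2: leaf 'S' → count = 1
  pos 5: leaf 'M' → count = 2
  pos 7: leaf 'D' → count = 3
  pos 13: leaf 'Y' → count = 4
  pos 15: leaf 'A' → count = 5
  pos 17: leaf 'K' → count = 6
  pos 21: leaf 'R' → count = 7
  pos 23: leaf 'F' → count = 8
  pos 25: leaf 'V' → count = 9
  pos 28: leaf 'Q' → count = 10
  pos 30: leaf 'L' → count = 11
  pos 33: leaf 'G' → count = 12
  pos 35: leaf 'X' → count = 13
Total leaves: 13

Answer: 13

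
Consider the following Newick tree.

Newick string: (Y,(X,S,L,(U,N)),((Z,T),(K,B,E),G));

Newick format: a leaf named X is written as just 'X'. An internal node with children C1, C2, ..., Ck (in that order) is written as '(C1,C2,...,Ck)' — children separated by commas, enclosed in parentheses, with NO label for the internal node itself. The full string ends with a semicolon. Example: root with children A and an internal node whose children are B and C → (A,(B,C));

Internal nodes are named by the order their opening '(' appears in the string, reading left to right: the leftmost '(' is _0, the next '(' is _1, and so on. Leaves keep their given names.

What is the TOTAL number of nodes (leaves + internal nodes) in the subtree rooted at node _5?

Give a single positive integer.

Newick: (Y,(X,S,L,(U,N)),((Z,T),(K,B,E),G));
Locate _5: it is the '(' at position 24 (the 6th '(' reading left to right).
Query: subtree rooted at _5
_5: subtree_size = 1 + 3
  K: subtree_size = 1 + 0
  B: subtree_size = 1 + 0
  E: subtree_size = 1 + 0
Total subtree size of _5: 4

Answer: 4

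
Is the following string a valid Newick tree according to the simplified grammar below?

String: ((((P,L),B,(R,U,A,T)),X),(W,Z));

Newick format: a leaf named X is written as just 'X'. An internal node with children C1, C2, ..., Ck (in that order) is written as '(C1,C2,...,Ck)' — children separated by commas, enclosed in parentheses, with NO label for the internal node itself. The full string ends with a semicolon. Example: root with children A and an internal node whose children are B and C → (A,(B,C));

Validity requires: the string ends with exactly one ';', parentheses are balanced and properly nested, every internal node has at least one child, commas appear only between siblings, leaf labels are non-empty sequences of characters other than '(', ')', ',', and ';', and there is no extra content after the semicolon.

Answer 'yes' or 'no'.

Input: ((((P,L),B,(R,U,A,T)),X),(W,Z));
Paren balance: 6 '(' vs 6 ')' OK
Ends with single ';': True
Full parse: OK
Valid: True

Answer: yes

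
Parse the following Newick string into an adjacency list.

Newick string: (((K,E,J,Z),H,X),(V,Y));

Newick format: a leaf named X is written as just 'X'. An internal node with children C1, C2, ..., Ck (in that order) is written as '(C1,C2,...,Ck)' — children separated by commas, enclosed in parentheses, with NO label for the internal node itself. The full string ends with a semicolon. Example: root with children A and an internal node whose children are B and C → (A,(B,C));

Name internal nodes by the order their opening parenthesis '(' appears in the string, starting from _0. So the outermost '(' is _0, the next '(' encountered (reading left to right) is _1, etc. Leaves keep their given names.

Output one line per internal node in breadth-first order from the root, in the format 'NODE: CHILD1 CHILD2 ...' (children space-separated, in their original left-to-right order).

Input: (((K,E,J,Z),H,X),(V,Y));
Scanning left-to-right, naming '(' by encounter order:
  pos 0: '(' -> open internal node _0 (depth 1)
  pos 1: '(' -> open internal node _1 (depth 2)
  pos 2: '(' -> open internal node _2 (depth 3)
  pos 10: ')' -> close internal node _2 (now at depth 2)
  pos 15: ')' -> close internal node _1 (now at depth 1)
  pos 17: '(' -> open internal node _3 (depth 2)
  pos 21: ')' -> close internal node _3 (now at depth 1)
  pos 22: ')' -> close internal node _0 (now at depth 0)
Total internal nodes: 4
BFS adjacency from root:
  _0: _1 _3
  _1: _2 H X
  _3: V Y
  _2: K E J Z

Answer: _0: _1 _3
_1: _2 H X
_3: V Y
_2: K E J Z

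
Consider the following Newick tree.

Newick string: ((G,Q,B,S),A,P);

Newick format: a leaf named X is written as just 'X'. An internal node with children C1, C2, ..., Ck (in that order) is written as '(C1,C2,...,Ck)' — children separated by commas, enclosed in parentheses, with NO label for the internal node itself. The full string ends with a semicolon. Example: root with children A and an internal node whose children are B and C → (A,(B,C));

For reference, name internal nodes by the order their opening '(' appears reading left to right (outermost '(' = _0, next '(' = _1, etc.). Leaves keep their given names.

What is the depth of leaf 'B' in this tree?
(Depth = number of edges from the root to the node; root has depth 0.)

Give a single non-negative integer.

Answer: 2

Derivation:
Newick: ((G,Q,B,S),A,P);
Naming internals by '(' encounter order: outermost '(' = _0, next = _1, ...
Query node: B
Path from root: _0 -> _1 -> B
Depth of B: 2 (number of edges from root)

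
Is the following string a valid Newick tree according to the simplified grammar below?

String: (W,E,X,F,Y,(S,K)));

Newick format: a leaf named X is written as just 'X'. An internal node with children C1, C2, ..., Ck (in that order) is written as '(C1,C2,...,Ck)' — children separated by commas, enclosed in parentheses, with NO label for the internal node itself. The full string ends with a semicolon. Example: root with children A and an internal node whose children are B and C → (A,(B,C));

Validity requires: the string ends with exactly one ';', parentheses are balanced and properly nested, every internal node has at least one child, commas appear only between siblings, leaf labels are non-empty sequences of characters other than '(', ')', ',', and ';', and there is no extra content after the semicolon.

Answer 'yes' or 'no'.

Answer: no

Derivation:
Input: (W,E,X,F,Y,(S,K)));
Paren balance: 2 '(' vs 3 ')' MISMATCH
Ends with single ';': True
Full parse: FAILS (extra content after tree at pos 17)
Valid: False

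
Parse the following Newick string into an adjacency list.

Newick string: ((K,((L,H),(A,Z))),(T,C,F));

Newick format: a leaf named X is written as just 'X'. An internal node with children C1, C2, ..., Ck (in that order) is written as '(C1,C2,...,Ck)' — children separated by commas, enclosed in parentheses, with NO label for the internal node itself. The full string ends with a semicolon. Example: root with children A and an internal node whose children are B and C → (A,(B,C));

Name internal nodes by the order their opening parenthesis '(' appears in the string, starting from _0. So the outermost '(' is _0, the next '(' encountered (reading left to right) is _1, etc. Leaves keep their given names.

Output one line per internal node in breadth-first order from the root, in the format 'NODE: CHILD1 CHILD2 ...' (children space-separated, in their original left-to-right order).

Answer: _0: _1 _5
_1: K _2
_5: T C F
_2: _3 _4
_3: L H
_4: A Z

Derivation:
Input: ((K,((L,H),(A,Z))),(T,C,F));
Scanning left-to-right, naming '(' by encounter order:
  pos 0: '(' -> open internal node _0 (depth 1)
  pos 1: '(' -> open internal node _1 (depth 2)
  pos 4: '(' -> open internal node _2 (depth 3)
  pos 5: '(' -> open internal node _3 (depth 4)
  pos 9: ')' -> close internal node _3 (now at depth 3)
  pos 11: '(' -> open internal node _4 (depth 4)
  pos 15: ')' -> close internal node _4 (now at depth 3)
  pos 16: ')' -> close internal node _2 (now at depth 2)
  pos 17: ')' -> close internal node _1 (now at depth 1)
  pos 19: '(' -> open internal node _5 (depth 2)
  pos 25: ')' -> close internal node _5 (now at depth 1)
  pos 26: ')' -> close internal node _0 (now at depth 0)
Total internal nodes: 6
BFS adjacency from root:
  _0: _1 _5
  _1: K _2
  _5: T C F
  _2: _3 _4
  _3: L H
  _4: A Z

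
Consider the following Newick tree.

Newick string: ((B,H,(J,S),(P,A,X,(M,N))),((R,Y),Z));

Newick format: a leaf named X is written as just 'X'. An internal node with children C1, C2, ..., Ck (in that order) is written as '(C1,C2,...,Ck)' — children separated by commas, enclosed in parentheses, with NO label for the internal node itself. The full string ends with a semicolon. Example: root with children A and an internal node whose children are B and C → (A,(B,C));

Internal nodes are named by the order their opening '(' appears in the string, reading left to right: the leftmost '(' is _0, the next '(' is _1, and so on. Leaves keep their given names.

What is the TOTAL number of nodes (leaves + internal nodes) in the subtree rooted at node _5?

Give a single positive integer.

Answer: 5

Derivation:
Newick: ((B,H,(J,S),(P,A,X,(M,N))),((R,Y),Z));
Locate _5: it is the '(' at position 27 (the 6th '(' reading left to right).
Query: subtree rooted at _5
_5: subtree_size = 1 + 4
  _6: subtree_size = 1 + 2
    R: subtree_size = 1 + 0
    Y: subtree_size = 1 + 0
  Z: subtree_size = 1 + 0
Total subtree size of _5: 5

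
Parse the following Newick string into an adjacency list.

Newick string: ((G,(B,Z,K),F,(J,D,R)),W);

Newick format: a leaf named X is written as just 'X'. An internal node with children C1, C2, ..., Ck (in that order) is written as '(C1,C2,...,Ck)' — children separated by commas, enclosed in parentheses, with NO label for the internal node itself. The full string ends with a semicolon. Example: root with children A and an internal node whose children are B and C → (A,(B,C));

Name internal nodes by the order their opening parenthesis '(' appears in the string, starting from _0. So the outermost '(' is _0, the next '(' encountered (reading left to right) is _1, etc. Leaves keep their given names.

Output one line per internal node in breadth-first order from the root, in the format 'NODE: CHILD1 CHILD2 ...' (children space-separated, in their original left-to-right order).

Answer: _0: _1 W
_1: G _2 F _3
_2: B Z K
_3: J D R

Derivation:
Input: ((G,(B,Z,K),F,(J,D,R)),W);
Scanning left-to-right, naming '(' by encounter order:
  pos 0: '(' -> open internal node _0 (depth 1)
  pos 1: '(' -> open internal node _1 (depth 2)
  pos 4: '(' -> open internal node _2 (depth 3)
  pos 10: ')' -> close internal node _2 (now at depth 2)
  pos 14: '(' -> open internal node _3 (depth 3)
  pos 20: ')' -> close internal node _3 (now at depth 2)
  pos 21: ')' -> close internal node _1 (now at depth 1)
  pos 24: ')' -> close internal node _0 (now at depth 0)
Total internal nodes: 4
BFS adjacency from root:
  _0: _1 W
  _1: G _2 F _3
  _2: B Z K
  _3: J D R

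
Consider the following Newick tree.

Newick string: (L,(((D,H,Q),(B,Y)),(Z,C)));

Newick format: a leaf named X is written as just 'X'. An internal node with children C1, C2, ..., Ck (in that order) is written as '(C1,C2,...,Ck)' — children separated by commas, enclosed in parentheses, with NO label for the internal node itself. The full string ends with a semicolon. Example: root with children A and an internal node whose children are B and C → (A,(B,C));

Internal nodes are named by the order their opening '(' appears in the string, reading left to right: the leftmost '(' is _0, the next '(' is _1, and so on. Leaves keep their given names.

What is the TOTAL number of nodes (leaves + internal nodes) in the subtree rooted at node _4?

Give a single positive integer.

Answer: 3

Derivation:
Newick: (L,(((D,H,Q),(B,Y)),(Z,C)));
Locate _4: it is the '(' at position 13 (the 5th '(' reading left to right).
Query: subtree rooted at _4
_4: subtree_size = 1 + 2
  B: subtree_size = 1 + 0
  Y: subtree_size = 1 + 0
Total subtree size of _4: 3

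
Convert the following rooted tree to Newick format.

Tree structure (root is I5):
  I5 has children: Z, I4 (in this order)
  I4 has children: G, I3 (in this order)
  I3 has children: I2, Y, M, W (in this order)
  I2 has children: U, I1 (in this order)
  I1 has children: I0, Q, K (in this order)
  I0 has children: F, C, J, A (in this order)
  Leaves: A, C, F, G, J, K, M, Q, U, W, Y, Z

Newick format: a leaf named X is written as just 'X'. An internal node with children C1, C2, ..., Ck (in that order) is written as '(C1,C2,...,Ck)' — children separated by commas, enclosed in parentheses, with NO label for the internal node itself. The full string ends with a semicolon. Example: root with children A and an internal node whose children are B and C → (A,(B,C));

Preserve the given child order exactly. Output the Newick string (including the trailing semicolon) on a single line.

Answer: (Z,(G,((U,((F,C,J,A),Q,K)),Y,M,W)));

Derivation:
internal I5 with children ['Z', 'I4']
  leaf 'Z' → 'Z'
  internal I4 with children ['G', 'I3']
    leaf 'G' → 'G'
    internal I3 with children ['I2', 'Y', 'M', 'W']
      internal I2 with children ['U', 'I1']
        leaf 'U' → 'U'
        internal I1 with children ['I0', 'Q', 'K']
          internal I0 with children ['F', 'C', 'J', 'A']
            leaf 'F' → 'F'
            leaf 'C' → 'C'
            leaf 'J' → 'J'
            leaf 'A' → 'A'
          → '(F,C,J,A)'
          leaf 'Q' → 'Q'
          leaf 'K' → 'K'
        → '((F,C,J,A),Q,K)'
      → '(U,((F,C,J,A),Q,K))'
      leaf 'Y' → 'Y'
      leaf 'M' → 'M'
      leaf 'W' → 'W'
    → '((U,((F,C,J,A),Q,K)),Y,M,W)'
  → '(G,((U,((F,C,J,A),Q,K)),Y,M,W))'
→ '(Z,(G,((U,((F,C,J,A),Q,K)),Y,M,W)))'
Final: (Z,(G,((U,((F,C,J,A),Q,K)),Y,M,W)));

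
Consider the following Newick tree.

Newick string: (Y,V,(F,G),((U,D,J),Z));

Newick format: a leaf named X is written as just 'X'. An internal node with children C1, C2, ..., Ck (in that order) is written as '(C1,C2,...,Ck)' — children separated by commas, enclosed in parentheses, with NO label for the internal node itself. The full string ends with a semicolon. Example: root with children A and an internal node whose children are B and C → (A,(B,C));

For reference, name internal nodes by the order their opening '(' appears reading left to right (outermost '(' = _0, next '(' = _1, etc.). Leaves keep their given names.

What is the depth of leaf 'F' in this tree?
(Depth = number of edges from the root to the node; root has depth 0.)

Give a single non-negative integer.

Answer: 2

Derivation:
Newick: (Y,V,(F,G),((U,D,J),Z));
Naming internals by '(' encounter order: outermost '(' = _0, next = _1, ...
Query node: F
Path from root: _0 -> _1 -> F
Depth of F: 2 (number of edges from root)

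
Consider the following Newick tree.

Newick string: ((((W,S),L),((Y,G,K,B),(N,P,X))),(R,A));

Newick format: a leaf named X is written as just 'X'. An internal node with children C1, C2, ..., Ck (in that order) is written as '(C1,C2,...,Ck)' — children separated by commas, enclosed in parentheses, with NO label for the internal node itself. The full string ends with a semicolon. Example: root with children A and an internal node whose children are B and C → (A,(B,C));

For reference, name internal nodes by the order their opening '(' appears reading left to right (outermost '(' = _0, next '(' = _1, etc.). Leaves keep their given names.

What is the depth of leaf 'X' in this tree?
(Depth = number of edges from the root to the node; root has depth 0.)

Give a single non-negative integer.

Newick: ((((W,S),L),((Y,G,K,B),(N,P,X))),(R,A));
Naming internals by '(' encounter order: outermost '(' = _0, next = _1, ...
Query node: X
Path from root: _0 -> _1 -> _4 -> _6 -> X
Depth of X: 4 (number of edges from root)

Answer: 4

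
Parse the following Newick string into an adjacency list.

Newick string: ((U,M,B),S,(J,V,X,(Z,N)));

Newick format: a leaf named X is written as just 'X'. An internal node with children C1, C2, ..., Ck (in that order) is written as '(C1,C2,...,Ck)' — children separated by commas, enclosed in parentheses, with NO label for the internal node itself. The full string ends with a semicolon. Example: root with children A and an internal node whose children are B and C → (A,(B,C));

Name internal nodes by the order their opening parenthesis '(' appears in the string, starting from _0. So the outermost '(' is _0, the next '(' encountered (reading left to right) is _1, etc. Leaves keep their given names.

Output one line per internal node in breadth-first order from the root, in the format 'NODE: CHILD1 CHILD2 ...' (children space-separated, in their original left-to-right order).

Answer: _0: _1 S _2
_1: U M B
_2: J V X _3
_3: Z N

Derivation:
Input: ((U,M,B),S,(J,V,X,(Z,N)));
Scanning left-to-right, naming '(' by encounter order:
  pos 0: '(' -> open internal node _0 (depth 1)
  pos 1: '(' -> open internal node _1 (depth 2)
  pos 7: ')' -> close internal node _1 (now at depth 1)
  pos 11: '(' -> open internal node _2 (depth 2)
  pos 18: '(' -> open internal node _3 (depth 3)
  pos 22: ')' -> close internal node _3 (now at depth 2)
  pos 23: ')' -> close internal node _2 (now at depth 1)
  pos 24: ')' -> close internal node _0 (now at depth 0)
Total internal nodes: 4
BFS adjacency from root:
  _0: _1 S _2
  _1: U M B
  _2: J V X _3
  _3: Z N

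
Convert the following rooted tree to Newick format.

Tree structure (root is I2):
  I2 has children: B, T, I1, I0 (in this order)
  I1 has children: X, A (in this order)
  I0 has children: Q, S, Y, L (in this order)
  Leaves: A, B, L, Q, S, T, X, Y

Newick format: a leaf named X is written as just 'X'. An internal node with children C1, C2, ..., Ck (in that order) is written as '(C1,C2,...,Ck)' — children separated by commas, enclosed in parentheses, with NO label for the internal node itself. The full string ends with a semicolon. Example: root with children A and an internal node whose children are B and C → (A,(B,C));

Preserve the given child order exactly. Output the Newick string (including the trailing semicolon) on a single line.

Answer: (B,T,(X,A),(Q,S,Y,L));

Derivation:
internal I2 with children ['B', 'T', 'I1', 'I0']
  leaf 'B' → 'B'
  leaf 'T' → 'T'
  internal I1 with children ['X', 'A']
    leaf 'X' → 'X'
    leaf 'A' → 'A'
  → '(X,A)'
  internal I0 with children ['Q', 'S', 'Y', 'L']
    leaf 'Q' → 'Q'
    leaf 'S' → 'S'
    leaf 'Y' → 'Y'
    leaf 'L' → 'L'
  → '(Q,S,Y,L)'
→ '(B,T,(X,A),(Q,S,Y,L))'
Final: (B,T,(X,A),(Q,S,Y,L));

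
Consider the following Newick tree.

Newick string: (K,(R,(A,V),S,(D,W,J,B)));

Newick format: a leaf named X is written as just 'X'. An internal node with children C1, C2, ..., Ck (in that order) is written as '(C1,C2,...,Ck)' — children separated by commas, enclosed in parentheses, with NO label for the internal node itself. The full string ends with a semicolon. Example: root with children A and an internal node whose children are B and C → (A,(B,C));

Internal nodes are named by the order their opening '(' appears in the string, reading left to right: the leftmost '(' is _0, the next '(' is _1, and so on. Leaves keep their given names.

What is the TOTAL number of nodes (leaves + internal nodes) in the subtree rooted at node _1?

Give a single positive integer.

Answer: 11

Derivation:
Newick: (K,(R,(A,V),S,(D,W,J,B)));
Locate _1: it is the '(' at position 3 (the 2nd '(' reading left to right).
Query: subtree rooted at _1
_1: subtree_size = 1 + 10
  R: subtree_size = 1 + 0
  _2: subtree_size = 1 + 2
    A: subtree_size = 1 + 0
    V: subtree_size = 1 + 0
  S: subtree_size = 1 + 0
  _3: subtree_size = 1 + 4
    D: subtree_size = 1 + 0
    W: subtree_size = 1 + 0
    J: subtree_size = 1 + 0
    B: subtree_size = 1 + 0
Total subtree size of _1: 11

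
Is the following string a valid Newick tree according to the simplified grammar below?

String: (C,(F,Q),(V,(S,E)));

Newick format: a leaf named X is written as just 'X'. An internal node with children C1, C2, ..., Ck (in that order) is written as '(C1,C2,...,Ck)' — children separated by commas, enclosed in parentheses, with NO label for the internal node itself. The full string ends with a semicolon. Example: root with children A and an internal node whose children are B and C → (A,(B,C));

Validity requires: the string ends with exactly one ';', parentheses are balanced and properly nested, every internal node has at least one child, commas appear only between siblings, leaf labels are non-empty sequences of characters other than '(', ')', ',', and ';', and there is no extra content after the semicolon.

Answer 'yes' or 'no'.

Input: (C,(F,Q),(V,(S,E)));
Paren balance: 4 '(' vs 4 ')' OK
Ends with single ';': True
Full parse: OK
Valid: True

Answer: yes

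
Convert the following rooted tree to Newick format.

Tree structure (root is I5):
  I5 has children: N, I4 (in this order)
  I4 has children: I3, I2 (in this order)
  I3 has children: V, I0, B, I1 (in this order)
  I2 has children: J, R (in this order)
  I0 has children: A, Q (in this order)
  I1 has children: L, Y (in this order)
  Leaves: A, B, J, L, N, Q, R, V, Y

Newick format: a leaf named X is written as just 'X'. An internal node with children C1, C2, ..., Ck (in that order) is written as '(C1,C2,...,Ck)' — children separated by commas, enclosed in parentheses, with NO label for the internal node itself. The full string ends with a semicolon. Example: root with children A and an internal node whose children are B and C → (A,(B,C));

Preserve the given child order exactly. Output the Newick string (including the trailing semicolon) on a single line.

internal I5 with children ['N', 'I4']
  leaf 'N' → 'N'
  internal I4 with children ['I3', 'I2']
    internal I3 with children ['V', 'I0', 'B', 'I1']
      leaf 'V' → 'V'
      internal I0 with children ['A', 'Q']
        leaf 'A' → 'A'
        leaf 'Q' → 'Q'
      → '(A,Q)'
      leaf 'B' → 'B'
      internal I1 with children ['L', 'Y']
        leaf 'L' → 'L'
        leaf 'Y' → 'Y'
      → '(L,Y)'
    → '(V,(A,Q),B,(L,Y))'
    internal I2 with children ['J', 'R']
      leaf 'J' → 'J'
      leaf 'R' → 'R'
    → '(J,R)'
  → '((V,(A,Q),B,(L,Y)),(J,R))'
→ '(N,((V,(A,Q),B,(L,Y)),(J,R)))'
Final: (N,((V,(A,Q),B,(L,Y)),(J,R)));

Answer: (N,((V,(A,Q),B,(L,Y)),(J,R)));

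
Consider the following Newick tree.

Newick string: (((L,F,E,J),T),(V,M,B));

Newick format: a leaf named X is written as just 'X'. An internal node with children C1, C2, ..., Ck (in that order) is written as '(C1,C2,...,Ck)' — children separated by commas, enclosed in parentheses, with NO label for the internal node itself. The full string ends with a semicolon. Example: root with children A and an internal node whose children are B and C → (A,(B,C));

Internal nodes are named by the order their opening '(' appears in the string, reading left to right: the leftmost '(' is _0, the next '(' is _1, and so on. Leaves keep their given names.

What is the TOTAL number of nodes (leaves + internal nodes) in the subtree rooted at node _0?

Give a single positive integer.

Answer: 12

Derivation:
Newick: (((L,F,E,J),T),(V,M,B));
Locate _0: it is the '(' at position 0 (the 1st '(' reading left to right).
Query: subtree rooted at _0
_0: subtree_size = 1 + 11
  _1: subtree_size = 1 + 6
    _2: subtree_size = 1 + 4
      L: subtree_size = 1 + 0
      F: subtree_size = 1 + 0
      E: subtree_size = 1 + 0
      J: subtree_size = 1 + 0
    T: subtree_size = 1 + 0
  _3: subtree_size = 1 + 3
    V: subtree_size = 1 + 0
    M: subtree_size = 1 + 0
    B: subtree_size = 1 + 0
Total subtree size of _0: 12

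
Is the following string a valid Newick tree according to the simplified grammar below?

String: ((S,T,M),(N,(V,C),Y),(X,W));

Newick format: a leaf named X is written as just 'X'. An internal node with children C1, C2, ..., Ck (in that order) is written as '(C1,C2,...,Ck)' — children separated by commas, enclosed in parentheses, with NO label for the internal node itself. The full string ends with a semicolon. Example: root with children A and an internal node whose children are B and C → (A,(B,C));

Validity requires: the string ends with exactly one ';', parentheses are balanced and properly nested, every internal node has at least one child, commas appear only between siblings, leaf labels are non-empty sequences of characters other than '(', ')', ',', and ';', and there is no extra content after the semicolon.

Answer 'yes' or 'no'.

Input: ((S,T,M),(N,(V,C),Y),(X,W));
Paren balance: 5 '(' vs 5 ')' OK
Ends with single ';': True
Full parse: OK
Valid: True

Answer: yes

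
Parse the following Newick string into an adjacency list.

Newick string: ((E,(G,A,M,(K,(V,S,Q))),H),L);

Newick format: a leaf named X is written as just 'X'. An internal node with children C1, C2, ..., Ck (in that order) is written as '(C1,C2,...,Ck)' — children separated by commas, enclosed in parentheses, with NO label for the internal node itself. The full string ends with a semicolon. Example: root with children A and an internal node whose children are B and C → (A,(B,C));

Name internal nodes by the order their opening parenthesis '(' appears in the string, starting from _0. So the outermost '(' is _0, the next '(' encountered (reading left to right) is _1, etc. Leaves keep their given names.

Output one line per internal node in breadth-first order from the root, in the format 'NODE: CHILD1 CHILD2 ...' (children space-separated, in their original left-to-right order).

Input: ((E,(G,A,M,(K,(V,S,Q))),H),L);
Scanning left-to-right, naming '(' by encounter order:
  pos 0: '(' -> open internal node _0 (depth 1)
  pos 1: '(' -> open internal node _1 (depth 2)
  pos 4: '(' -> open internal node _2 (depth 3)
  pos 11: '(' -> open internal node _3 (depth 4)
  pos 14: '(' -> open internal node _4 (depth 5)
  pos 20: ')' -> close internal node _4 (now at depth 4)
  pos 21: ')' -> close internal node _3 (now at depth 3)
  pos 22: ')' -> close internal node _2 (now at depth 2)
  pos 25: ')' -> close internal node _1 (now at depth 1)
  pos 28: ')' -> close internal node _0 (now at depth 0)
Total internal nodes: 5
BFS adjacency from root:
  _0: _1 L
  _1: E _2 H
  _2: G A M _3
  _3: K _4
  _4: V S Q

Answer: _0: _1 L
_1: E _2 H
_2: G A M _3
_3: K _4
_4: V S Q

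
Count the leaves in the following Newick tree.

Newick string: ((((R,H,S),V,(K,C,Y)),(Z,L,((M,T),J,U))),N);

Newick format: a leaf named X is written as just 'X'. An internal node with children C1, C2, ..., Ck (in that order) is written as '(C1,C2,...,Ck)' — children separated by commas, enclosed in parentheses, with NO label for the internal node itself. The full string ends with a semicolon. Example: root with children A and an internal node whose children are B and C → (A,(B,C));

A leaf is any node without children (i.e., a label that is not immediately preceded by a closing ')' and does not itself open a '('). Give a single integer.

Answer: 14

Derivation:
Newick: ((((R,H,S),V,(K,C,Y)),(Z,L,((M,T),J,U))),N);
Scan left-to-right; a leaf is any maximal label run not followed by '(':
  pos 4: leaf 'R' → count = 1
  pos 6: leaf 'H' → count = 2
  pos 8: leaf 'S' → count = 3
  pos 11: leaf 'V' → count = 4
  pos 14: leaf 'K' → count = 5
  pos 16: leaf 'C' → count = 6
  pos 18: leaf 'Y' → count = 7
  pos 23: leaf 'Z' → count = 8
  pos 25: leaf 'L' → count = 9
  pos 29: leaf 'M' → count = 10
  pos 31: leaf 'T' → count = 11
  pos 34: leaf 'J' → count = 12
  pos 36: leaf 'U' → count = 13
  pos 41: leaf 'N' → count = 14
Total leaves: 14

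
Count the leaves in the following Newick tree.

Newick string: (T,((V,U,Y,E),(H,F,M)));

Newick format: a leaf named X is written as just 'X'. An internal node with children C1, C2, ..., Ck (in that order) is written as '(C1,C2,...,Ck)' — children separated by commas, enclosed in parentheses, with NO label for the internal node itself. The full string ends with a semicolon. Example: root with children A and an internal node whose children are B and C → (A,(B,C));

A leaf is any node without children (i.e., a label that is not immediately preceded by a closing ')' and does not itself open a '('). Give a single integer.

Answer: 8

Derivation:
Newick: (T,((V,U,Y,E),(H,F,M)));
Scan left-to-right; a leaf is any maximal label run not followed by '(':
  pos 1: leaf 'T' → count = 1
  pos 5: leaf 'V' → count = 2
  pos 7: leaf 'U' → count = 3
  pos 9: leaf 'Y' → count = 4
  pos 11: leaf 'E' → count = 5
  pos 15: leaf 'H' → count = 6
  pos 17: leaf 'F' → count = 7
  pos 19: leaf 'M' → count = 8
Total leaves: 8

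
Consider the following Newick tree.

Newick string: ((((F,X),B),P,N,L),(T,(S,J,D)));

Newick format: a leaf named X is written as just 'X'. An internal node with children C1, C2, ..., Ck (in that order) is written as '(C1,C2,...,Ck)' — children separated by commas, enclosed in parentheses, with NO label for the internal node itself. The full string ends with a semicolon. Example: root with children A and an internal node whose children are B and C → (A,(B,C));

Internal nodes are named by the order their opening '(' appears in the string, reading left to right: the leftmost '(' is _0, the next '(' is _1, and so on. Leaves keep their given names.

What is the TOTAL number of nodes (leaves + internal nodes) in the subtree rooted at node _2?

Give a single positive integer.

Answer: 5

Derivation:
Newick: ((((F,X),B),P,N,L),(T,(S,J,D)));
Locate _2: it is the '(' at position 2 (the 3rd '(' reading left to right).
Query: subtree rooted at _2
_2: subtree_size = 1 + 4
  _3: subtree_size = 1 + 2
    F: subtree_size = 1 + 0
    X: subtree_size = 1 + 0
  B: subtree_size = 1 + 0
Total subtree size of _2: 5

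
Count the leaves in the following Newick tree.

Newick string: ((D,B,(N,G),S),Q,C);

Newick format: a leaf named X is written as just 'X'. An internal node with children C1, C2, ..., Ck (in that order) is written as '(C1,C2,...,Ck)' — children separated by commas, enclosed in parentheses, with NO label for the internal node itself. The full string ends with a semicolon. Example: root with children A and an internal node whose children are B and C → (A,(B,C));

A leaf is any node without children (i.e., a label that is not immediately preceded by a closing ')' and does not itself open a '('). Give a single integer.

Answer: 7

Derivation:
Newick: ((D,B,(N,G),S),Q,C);
Scan left-to-right; a leaf is any maximal label run not followed by '(':
  pos 2: leaf 'D' → count = 1
  pos 4: leaf 'B' → count = 2
  pos 7: leaf 'N' → count = 3
  pos 9: leaf 'G' → count = 4
  pos 12: leaf 'S' → count = 5
  pos 15: leaf 'Q' → count = 6
  pos 17: leaf 'C' → count = 7
Total leaves: 7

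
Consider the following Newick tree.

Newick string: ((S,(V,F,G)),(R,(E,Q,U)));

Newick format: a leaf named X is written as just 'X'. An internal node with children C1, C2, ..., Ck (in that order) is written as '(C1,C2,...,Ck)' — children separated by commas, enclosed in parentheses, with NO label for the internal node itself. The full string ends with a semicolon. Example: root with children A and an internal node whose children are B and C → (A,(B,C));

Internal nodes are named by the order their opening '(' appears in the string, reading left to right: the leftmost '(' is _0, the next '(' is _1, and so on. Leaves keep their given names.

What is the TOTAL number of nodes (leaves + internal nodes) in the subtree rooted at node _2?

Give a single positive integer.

Newick: ((S,(V,F,G)),(R,(E,Q,U)));
Locate _2: it is the '(' at position 4 (the 3rd '(' reading left to right).
Query: subtree rooted at _2
_2: subtree_size = 1 + 3
  V: subtree_size = 1 + 0
  F: subtree_size = 1 + 0
  G: subtree_size = 1 + 0
Total subtree size of _2: 4

Answer: 4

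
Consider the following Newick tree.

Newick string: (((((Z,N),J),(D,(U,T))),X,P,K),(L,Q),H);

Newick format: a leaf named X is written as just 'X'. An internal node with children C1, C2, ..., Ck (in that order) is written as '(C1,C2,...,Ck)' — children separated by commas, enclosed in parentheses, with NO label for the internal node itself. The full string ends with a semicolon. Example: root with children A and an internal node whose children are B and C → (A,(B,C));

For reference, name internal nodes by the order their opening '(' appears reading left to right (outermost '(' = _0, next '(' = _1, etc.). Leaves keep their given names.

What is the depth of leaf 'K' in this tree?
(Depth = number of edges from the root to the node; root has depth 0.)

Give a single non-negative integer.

Answer: 2

Derivation:
Newick: (((((Z,N),J),(D,(U,T))),X,P,K),(L,Q),H);
Naming internals by '(' encounter order: outermost '(' = _0, next = _1, ...
Query node: K
Path from root: _0 -> _1 -> K
Depth of K: 2 (number of edges from root)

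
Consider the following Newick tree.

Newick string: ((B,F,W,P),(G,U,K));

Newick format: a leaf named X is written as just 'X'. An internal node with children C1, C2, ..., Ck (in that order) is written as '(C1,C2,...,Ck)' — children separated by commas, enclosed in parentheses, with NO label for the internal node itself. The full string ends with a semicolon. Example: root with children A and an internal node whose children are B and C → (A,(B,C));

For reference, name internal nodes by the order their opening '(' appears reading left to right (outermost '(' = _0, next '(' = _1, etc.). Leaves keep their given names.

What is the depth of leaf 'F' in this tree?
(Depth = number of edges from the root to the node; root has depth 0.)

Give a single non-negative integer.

Answer: 2

Derivation:
Newick: ((B,F,W,P),(G,U,K));
Naming internals by '(' encounter order: outermost '(' = _0, next = _1, ...
Query node: F
Path from root: _0 -> _1 -> F
Depth of F: 2 (number of edges from root)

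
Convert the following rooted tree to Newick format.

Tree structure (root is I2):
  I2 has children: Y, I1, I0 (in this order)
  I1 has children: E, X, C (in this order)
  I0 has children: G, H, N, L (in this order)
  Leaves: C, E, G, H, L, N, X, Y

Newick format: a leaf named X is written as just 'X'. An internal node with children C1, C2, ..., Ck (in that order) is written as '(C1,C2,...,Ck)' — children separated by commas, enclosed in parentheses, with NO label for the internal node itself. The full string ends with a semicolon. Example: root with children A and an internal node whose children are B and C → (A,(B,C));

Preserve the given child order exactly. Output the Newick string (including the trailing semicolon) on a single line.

Answer: (Y,(E,X,C),(G,H,N,L));

Derivation:
internal I2 with children ['Y', 'I1', 'I0']
  leaf 'Y' → 'Y'
  internal I1 with children ['E', 'X', 'C']
    leaf 'E' → 'E'
    leaf 'X' → 'X'
    leaf 'C' → 'C'
  → '(E,X,C)'
  internal I0 with children ['G', 'H', 'N', 'L']
    leaf 'G' → 'G'
    leaf 'H' → 'H'
    leaf 'N' → 'N'
    leaf 'L' → 'L'
  → '(G,H,N,L)'
→ '(Y,(E,X,C),(G,H,N,L))'
Final: (Y,(E,X,C),(G,H,N,L));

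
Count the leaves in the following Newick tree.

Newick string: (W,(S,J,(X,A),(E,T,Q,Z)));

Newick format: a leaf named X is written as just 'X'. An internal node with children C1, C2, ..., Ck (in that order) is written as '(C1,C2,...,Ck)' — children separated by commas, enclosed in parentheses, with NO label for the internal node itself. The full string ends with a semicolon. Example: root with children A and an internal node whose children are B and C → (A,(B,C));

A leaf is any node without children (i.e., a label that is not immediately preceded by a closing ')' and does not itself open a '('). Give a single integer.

Answer: 9

Derivation:
Newick: (W,(S,J,(X,A),(E,T,Q,Z)));
Scan left-to-right; a leaf is any maximal label run not followed by '(':
  pos 1: leaf 'W' → count = 1
  pos 4: leaf 'S' → count = 2
  pos 6: leaf 'J' → count = 3
  pos 9: leaf 'X' → count = 4
  pos 11: leaf 'A' → count = 5
  pos 15: leaf 'E' → count = 6
  pos 17: leaf 'T' → count = 7
  pos 19: leaf 'Q' → count = 8
  pos 21: leaf 'Z' → count = 9
Total leaves: 9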